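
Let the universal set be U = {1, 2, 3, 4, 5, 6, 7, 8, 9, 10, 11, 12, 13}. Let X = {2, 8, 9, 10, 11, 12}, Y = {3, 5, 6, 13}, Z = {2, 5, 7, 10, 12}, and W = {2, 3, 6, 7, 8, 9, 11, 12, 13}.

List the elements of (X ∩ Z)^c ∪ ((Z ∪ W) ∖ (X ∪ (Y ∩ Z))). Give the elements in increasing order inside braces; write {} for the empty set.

X ∩ Z = {2, 10, 12}
(X ∩ Z)^c = {1, 3, 4, 5, 6, 7, 8, 9, 11, 13}
Z ∪ W = {2, 3, 5, 6, 7, 8, 9, 10, 11, 12, 13}
Y ∩ Z = {5}
X ∪ (Y ∩ Z) = {2, 5, 8, 9, 10, 11, 12}
(Z ∪ W) ∖ (X ∪ (Y ∩ Z)) = {3, 6, 7, 13}
(X ∩ Z)^c ∪ ((Z ∪ W) ∖ (X ∪ (Y ∩ Z))) = {1, 3, 4, 5, 6, 7, 8, 9, 11, 13}

{1, 3, 4, 5, 6, 7, 8, 9, 11, 13}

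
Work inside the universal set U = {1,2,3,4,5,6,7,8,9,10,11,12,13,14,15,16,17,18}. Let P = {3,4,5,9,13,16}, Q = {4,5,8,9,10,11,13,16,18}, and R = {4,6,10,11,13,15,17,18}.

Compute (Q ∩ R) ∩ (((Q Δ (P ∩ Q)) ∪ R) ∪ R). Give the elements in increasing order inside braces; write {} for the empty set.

{4,10,11,13,18}

Q ∩ R = {4,10,11,13,18}
P ∩ Q = {4,5,9,13,16}
Q Δ (P ∩ Q) = {8,10,11,18}
(Q Δ (P ∩ Q)) ∪ R = {4,6,8,10,11,13,15,17,18}
((Q Δ (P ∩ Q)) ∪ R) ∪ R = {4,6,8,10,11,13,15,17,18}
(Q ∩ R) ∩ (((Q Δ (P ∩ Q)) ∪ R) ∪ R) = {4,10,11,13,18}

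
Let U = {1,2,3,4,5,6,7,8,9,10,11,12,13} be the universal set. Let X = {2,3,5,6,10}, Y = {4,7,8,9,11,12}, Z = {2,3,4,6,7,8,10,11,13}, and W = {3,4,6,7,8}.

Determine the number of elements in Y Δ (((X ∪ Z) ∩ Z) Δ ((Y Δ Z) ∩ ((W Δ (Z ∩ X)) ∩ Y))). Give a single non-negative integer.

7

X ∪ Z = {2,3,4,5,6,7,8,10,11,13}
(X ∪ Z) ∩ Z = {2,3,4,6,7,8,10,11,13}
Y Δ Z = {2,3,6,9,10,12,13}
Z ∩ X = {2,3,6,10}
W Δ (Z ∩ X) = {2,4,7,8,10}
(W Δ (Z ∩ X)) ∩ Y = {4,7,8}
(Y Δ Z) ∩ ((W Δ (Z ∩ X)) ∩ Y) = {}
((X ∪ Z) ∩ Z) Δ ((Y Δ Z) ∩ ((W Δ (Z ∩ X)) ∩ Y)) = {2,3,4,6,7,8,10,11,13}
Y Δ (((X ∪ Z) ∩ Z) Δ ((Y Δ Z) ∩ ((W Δ (Z ∩ X)) ∩ Y))) = {2,3,6,9,10,12,13}
|Y Δ (((X ∪ Z) ∩ Z) Δ ((Y Δ Z) ∩ ((W Δ (Z ∩ X)) ∩ Y)))| = 7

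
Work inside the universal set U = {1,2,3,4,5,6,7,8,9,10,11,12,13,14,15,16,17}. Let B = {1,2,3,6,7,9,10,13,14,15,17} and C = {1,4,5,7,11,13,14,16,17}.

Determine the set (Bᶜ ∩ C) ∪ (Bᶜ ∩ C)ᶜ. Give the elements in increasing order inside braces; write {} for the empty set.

Bᶜ = {4,5,8,11,12,16}
Bᶜ ∩ C = {4,5,11,16}
(Bᶜ ∩ C)ᶜ = {1,2,3,6,7,8,9,10,12,13,14,15,17}
(Bᶜ ∩ C) ∪ (Bᶜ ∩ C)ᶜ = {1,2,3,4,5,6,7,8,9,10,11,12,13,14,15,16,17}

{1,2,3,4,5,6,7,8,9,10,11,12,13,14,15,16,17}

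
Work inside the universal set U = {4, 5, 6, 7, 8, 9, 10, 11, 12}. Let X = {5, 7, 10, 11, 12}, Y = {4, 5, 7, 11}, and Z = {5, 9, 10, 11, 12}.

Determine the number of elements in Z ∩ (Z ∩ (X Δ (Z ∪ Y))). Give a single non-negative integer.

1

Z ∪ Y = {4, 5, 7, 9, 10, 11, 12}
X Δ (Z ∪ Y) = {4, 9}
Z ∩ (X Δ (Z ∪ Y)) = {9}
Z ∩ (Z ∩ (X Δ (Z ∪ Y))) = {9}
|Z ∩ (Z ∩ (X Δ (Z ∪ Y)))| = 1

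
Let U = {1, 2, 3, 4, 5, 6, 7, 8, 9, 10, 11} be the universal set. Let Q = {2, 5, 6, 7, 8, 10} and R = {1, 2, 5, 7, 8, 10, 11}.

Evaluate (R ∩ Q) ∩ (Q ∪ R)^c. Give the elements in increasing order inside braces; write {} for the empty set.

{}

R ∩ Q = {2, 5, 7, 8, 10}
Q ∪ R = {1, 2, 5, 6, 7, 8, 10, 11}
(Q ∪ R)^c = {3, 4, 9}
(R ∩ Q) ∩ (Q ∪ R)^c = {}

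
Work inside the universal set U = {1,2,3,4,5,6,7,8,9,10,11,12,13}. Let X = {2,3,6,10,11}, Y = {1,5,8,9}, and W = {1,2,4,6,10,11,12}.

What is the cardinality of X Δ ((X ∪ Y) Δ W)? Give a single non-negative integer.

X ∪ Y = {1,2,3,5,6,8,9,10,11}
(X ∪ Y) Δ W = {3,4,5,8,9,12}
X Δ ((X ∪ Y) Δ W) = {2,4,5,6,8,9,10,11,12}
|X Δ ((X ∪ Y) Δ W)| = 9

9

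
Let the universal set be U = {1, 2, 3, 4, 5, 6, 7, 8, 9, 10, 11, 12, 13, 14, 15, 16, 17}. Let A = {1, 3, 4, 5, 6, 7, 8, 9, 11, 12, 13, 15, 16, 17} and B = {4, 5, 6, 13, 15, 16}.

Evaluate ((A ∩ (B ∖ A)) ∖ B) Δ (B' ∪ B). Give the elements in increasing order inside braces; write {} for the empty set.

{1, 2, 3, 4, 5, 6, 7, 8, 9, 10, 11, 12, 13, 14, 15, 16, 17}

B ∖ A = {}
A ∩ (B ∖ A) = {}
(A ∩ (B ∖ A)) ∖ B = {}
B' = {1, 2, 3, 7, 8, 9, 10, 11, 12, 14, 17}
B' ∪ B = {1, 2, 3, 4, 5, 6, 7, 8, 9, 10, 11, 12, 13, 14, 15, 16, 17}
((A ∩ (B ∖ A)) ∖ B) Δ (B' ∪ B) = {1, 2, 3, 4, 5, 6, 7, 8, 9, 10, 11, 12, 13, 14, 15, 16, 17}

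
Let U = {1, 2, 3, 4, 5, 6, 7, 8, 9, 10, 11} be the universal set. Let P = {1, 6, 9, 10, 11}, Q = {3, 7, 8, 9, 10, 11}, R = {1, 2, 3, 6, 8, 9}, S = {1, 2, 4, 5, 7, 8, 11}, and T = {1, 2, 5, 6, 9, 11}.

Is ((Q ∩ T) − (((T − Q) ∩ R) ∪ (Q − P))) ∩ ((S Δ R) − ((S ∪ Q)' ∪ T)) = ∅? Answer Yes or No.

Yes

Q ∩ T = {9, 11}
T − Q = {1, 2, 5, 6}
(T − Q) ∩ R = {1, 2, 6}
Q − P = {3, 7, 8}
((T − Q) ∩ R) ∪ (Q − P) = {1, 2, 3, 6, 7, 8}
(Q ∩ T) − (((T − Q) ∩ R) ∪ (Q − P)) = {9, 11}
S Δ R = {3, 4, 5, 6, 7, 9, 11}
S ∪ Q = {1, 2, 3, 4, 5, 7, 8, 9, 10, 11}
(S ∪ Q)' = {6}
(S ∪ Q)' ∪ T = {1, 2, 5, 6, 9, 11}
(S Δ R) − ((S ∪ Q)' ∪ T) = {3, 4, 7}
{9, 11} and {3, 4, 7} share no elements.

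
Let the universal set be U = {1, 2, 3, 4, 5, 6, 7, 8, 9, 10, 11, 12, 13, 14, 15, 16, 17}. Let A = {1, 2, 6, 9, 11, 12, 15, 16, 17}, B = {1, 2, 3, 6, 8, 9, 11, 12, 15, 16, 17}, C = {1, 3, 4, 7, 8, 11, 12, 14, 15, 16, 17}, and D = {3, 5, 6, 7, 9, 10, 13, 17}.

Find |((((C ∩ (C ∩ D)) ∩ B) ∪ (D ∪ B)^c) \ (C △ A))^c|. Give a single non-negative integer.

16

C ∩ D = {3, 7, 17}
C ∩ (C ∩ D) = {3, 7, 17}
(C ∩ (C ∩ D)) ∩ B = {3, 17}
D ∪ B = {1, 2, 3, 5, 6, 7, 8, 9, 10, 11, 12, 13, 15, 16, 17}
(D ∪ B)^c = {4, 14}
((C ∩ (C ∩ D)) ∩ B) ∪ (D ∪ B)^c = {3, 4, 14, 17}
C △ A = {2, 3, 4, 6, 7, 8, 9, 14}
(((C ∩ (C ∩ D)) ∩ B) ∪ (D ∪ B)^c) \ (C △ A) = {17}
((((C ∩ (C ∩ D)) ∩ B) ∪ (D ∪ B)^c) \ (C △ A))^c = {1, 2, 3, 4, 5, 6, 7, 8, 9, 10, 11, 12, 13, 14, 15, 16}
|((((C ∩ (C ∩ D)) ∩ B) ∪ (D ∪ B)^c) \ (C △ A))^c| = 16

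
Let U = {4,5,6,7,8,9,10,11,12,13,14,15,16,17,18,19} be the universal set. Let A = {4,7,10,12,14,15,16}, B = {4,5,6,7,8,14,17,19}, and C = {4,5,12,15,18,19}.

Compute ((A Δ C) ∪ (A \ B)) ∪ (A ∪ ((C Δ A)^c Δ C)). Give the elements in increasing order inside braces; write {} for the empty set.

A Δ C = {5,7,10,14,16,18,19}
A \ B = {10,12,15,16}
(A Δ C) ∪ (A \ B) = {5,7,10,12,14,15,16,18,19}
C Δ A = {5,7,10,14,16,18,19}
(C Δ A)^c = {4,6,8,9,11,12,13,15,17}
(C Δ A)^c Δ C = {5,6,8,9,11,13,17,18,19}
A ∪ ((C Δ A)^c Δ C) = {4,5,6,7,8,9,10,11,12,13,14,15,16,17,18,19}
((A Δ C) ∪ (A \ B)) ∪ (A ∪ ((C Δ A)^c Δ C)) = {4,5,6,7,8,9,10,11,12,13,14,15,16,17,18,19}

{4,5,6,7,8,9,10,11,12,13,14,15,16,17,18,19}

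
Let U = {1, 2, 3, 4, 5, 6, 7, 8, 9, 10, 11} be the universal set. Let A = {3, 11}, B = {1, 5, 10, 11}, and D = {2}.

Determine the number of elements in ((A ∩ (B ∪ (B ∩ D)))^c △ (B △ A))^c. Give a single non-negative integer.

B ∩ D = {}
B ∪ (B ∩ D) = {1, 5, 10, 11}
A ∩ (B ∪ (B ∩ D)) = {11}
(A ∩ (B ∪ (B ∩ D)))^c = {1, 2, 3, 4, 5, 6, 7, 8, 9, 10}
B △ A = {1, 3, 5, 10}
(A ∩ (B ∪ (B ∩ D)))^c △ (B △ A) = {2, 4, 6, 7, 8, 9}
((A ∩ (B ∪ (B ∩ D)))^c △ (B △ A))^c = {1, 3, 5, 10, 11}
|((A ∩ (B ∪ (B ∩ D)))^c △ (B △ A))^c| = 5

5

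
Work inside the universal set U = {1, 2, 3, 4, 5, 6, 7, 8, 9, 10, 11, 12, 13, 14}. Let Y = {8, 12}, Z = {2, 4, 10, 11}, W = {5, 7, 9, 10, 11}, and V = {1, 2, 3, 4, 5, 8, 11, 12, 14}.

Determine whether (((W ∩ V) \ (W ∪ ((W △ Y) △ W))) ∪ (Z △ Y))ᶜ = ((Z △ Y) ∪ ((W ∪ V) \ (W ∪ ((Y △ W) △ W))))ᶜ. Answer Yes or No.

W ∩ V = {5, 11}
W △ Y = {5, 7, 8, 9, 10, 11, 12}
(W △ Y) △ W = {8, 12}
W ∪ ((W △ Y) △ W) = {5, 7, 8, 9, 10, 11, 12}
(W ∩ V) \ (W ∪ ((W △ Y) △ W)) = {}
Z △ Y = {2, 4, 8, 10, 11, 12}
((W ∩ V) \ (W ∪ ((W △ Y) △ W))) ∪ (Z △ Y) = {2, 4, 8, 10, 11, 12}
(((W ∩ V) \ (W ∪ ((W △ Y) △ W))) ∪ (Z △ Y))ᶜ = {1, 3, 5, 6, 7, 9, 13, 14}
W ∪ V = {1, 2, 3, 4, 5, 7, 8, 9, 10, 11, 12, 14}
Y △ W = {5, 7, 8, 9, 10, 11, 12}
(Y △ W) △ W = {8, 12}
W ∪ ((Y △ W) △ W) = {5, 7, 8, 9, 10, 11, 12}
(W ∪ V) \ (W ∪ ((Y △ W) △ W)) = {1, 2, 3, 4, 14}
(Z △ Y) ∪ ((W ∪ V) \ (W ∪ ((Y △ W) △ W))) = {1, 2, 3, 4, 8, 10, 11, 12, 14}
((Z △ Y) ∪ ((W ∪ V) \ (W ∪ ((Y △ W) △ W))))ᶜ = {5, 6, 7, 9, 13}
1 ∈ (((W ∩ V) \ (W ∪ ((W △ Y) △ W))) ∪ (Z △ Y))ᶜ but 1 ∉ ((Z △ Y) ∪ ((W ∪ V) \ (W ∪ ((Y △ W) △ W))))ᶜ, so they differ.

No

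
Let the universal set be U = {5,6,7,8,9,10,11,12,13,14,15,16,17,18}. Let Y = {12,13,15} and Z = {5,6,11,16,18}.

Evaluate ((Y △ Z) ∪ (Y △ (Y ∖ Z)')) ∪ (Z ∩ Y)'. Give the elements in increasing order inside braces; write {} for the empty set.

Y △ Z = {5,6,11,12,13,15,16,18}
Y ∖ Z = {12,13,15}
(Y ∖ Z)' = {5,6,7,8,9,10,11,14,16,17,18}
Y △ (Y ∖ Z)' = {5,6,7,8,9,10,11,12,13,14,15,16,17,18}
(Y △ Z) ∪ (Y △ (Y ∖ Z)') = {5,6,7,8,9,10,11,12,13,14,15,16,17,18}
Z ∩ Y = {}
(Z ∩ Y)' = {5,6,7,8,9,10,11,12,13,14,15,16,17,18}
((Y △ Z) ∪ (Y △ (Y ∖ Z)')) ∪ (Z ∩ Y)' = {5,6,7,8,9,10,11,12,13,14,15,16,17,18}

{5,6,7,8,9,10,11,12,13,14,15,16,17,18}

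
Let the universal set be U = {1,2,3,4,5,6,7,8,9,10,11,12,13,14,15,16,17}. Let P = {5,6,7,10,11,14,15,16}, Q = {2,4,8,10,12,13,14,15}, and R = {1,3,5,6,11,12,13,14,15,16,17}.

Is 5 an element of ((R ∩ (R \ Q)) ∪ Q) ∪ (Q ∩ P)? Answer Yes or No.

5 ∈ R and 5 ∉ Q, so 5 ∈ R \ Q
5 ∈ R and 5 ∈ (R \ Q), so 5 ∈ R ∩ (R \ Q)
5 ∈ (R ∩ (R \ Q)) and 5 ∉ Q, so 5 ∈ (R ∩ (R \ Q)) ∪ Q
5 ∉ Q and 5 ∈ P, so 5 ∉ Q ∩ P
5 ∈ ((R ∩ (R \ Q)) ∪ Q) and 5 ∉ (Q ∩ P), so 5 ∈ ((R ∩ (R \ Q)) ∪ Q) ∪ (Q ∩ P)

Yes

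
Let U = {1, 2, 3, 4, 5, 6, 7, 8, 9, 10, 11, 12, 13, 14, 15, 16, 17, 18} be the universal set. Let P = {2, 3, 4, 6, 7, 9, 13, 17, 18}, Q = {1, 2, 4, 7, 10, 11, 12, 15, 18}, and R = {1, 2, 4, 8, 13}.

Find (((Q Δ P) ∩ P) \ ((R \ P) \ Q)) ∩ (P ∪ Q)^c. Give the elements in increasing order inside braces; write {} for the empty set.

{}

Q Δ P = {1, 3, 6, 9, 10, 11, 12, 13, 15, 17}
(Q Δ P) ∩ P = {3, 6, 9, 13, 17}
R \ P = {1, 8}
(R \ P) \ Q = {8}
((Q Δ P) ∩ P) \ ((R \ P) \ Q) = {3, 6, 9, 13, 17}
P ∪ Q = {1, 2, 3, 4, 6, 7, 9, 10, 11, 12, 13, 15, 17, 18}
(P ∪ Q)^c = {5, 8, 14, 16}
(((Q Δ P) ∩ P) \ ((R \ P) \ Q)) ∩ (P ∪ Q)^c = {}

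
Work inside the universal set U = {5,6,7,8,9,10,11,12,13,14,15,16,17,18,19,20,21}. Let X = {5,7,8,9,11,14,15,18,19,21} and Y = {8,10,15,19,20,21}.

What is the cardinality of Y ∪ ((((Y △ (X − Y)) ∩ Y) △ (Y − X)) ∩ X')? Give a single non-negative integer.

X − Y = {5,7,9,11,14,18}
Y △ (X − Y) = {5,7,8,9,10,11,14,15,18,19,20,21}
(Y △ (X − Y)) ∩ Y = {8,10,15,19,20,21}
Y − X = {10,20}
((Y △ (X − Y)) ∩ Y) △ (Y − X) = {8,15,19,21}
X' = {6,10,12,13,16,17,20}
(((Y △ (X − Y)) ∩ Y) △ (Y − X)) ∩ X' = {}
Y ∪ ((((Y △ (X − Y)) ∩ Y) △ (Y − X)) ∩ X') = {8,10,15,19,20,21}
|Y ∪ ((((Y △ (X − Y)) ∩ Y) △ (Y − X)) ∩ X')| = 6

6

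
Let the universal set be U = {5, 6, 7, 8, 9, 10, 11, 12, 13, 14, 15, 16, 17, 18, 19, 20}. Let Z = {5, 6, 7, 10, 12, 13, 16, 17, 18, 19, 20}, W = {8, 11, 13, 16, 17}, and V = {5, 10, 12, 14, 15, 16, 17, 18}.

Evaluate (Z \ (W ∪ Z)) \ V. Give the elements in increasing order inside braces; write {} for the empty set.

W ∪ Z = {5, 6, 7, 8, 10, 11, 12, 13, 16, 17, 18, 19, 20}
Z \ (W ∪ Z) = {}
(Z \ (W ∪ Z)) \ V = {}

{}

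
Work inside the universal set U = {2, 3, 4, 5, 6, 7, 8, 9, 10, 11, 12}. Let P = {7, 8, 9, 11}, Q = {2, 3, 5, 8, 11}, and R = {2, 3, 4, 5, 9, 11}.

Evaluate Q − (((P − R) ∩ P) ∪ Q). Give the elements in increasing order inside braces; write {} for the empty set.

{}

P − R = {7, 8}
(P − R) ∩ P = {7, 8}
((P − R) ∩ P) ∪ Q = {2, 3, 5, 7, 8, 11}
Q − (((P − R) ∩ P) ∪ Q) = {}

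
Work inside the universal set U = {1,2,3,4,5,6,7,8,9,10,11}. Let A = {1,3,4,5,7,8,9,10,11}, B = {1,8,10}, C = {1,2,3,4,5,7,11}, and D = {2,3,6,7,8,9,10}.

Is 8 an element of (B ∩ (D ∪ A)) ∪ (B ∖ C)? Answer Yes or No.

Yes

8 ∈ D and 8 ∈ A, so 8 ∈ D ∪ A
8 ∈ B and 8 ∈ (D ∪ A), so 8 ∈ B ∩ (D ∪ A)
8 ∈ B and 8 ∉ C, so 8 ∈ B ∖ C
8 ∈ (B ∩ (D ∪ A)) and 8 ∈ (B ∖ C), so 8 ∈ (B ∩ (D ∪ A)) ∪ (B ∖ C)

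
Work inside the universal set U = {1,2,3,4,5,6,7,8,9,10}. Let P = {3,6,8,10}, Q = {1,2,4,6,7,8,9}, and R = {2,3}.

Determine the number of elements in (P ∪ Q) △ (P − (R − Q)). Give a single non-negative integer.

6

P ∪ Q = {1,2,3,4,6,7,8,9,10}
R − Q = {3}
P − (R − Q) = {6,8,10}
(P ∪ Q) △ (P − (R − Q)) = {1,2,3,4,7,9}
|(P ∪ Q) △ (P − (R − Q))| = 6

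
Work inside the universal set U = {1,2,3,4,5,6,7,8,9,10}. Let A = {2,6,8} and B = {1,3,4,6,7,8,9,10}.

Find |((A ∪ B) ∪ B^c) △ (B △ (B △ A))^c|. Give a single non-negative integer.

A ∪ B = {1,2,3,4,6,7,8,9,10}
B^c = {2,5}
(A ∪ B) ∪ B^c = {1,2,3,4,5,6,7,8,9,10}
B △ A = {1,2,3,4,7,9,10}
B △ (B △ A) = {2,6,8}
(B △ (B △ A))^c = {1,3,4,5,7,9,10}
((A ∪ B) ∪ B^c) △ (B △ (B △ A))^c = {2,6,8}
|((A ∪ B) ∪ B^c) △ (B △ (B △ A))^c| = 3

3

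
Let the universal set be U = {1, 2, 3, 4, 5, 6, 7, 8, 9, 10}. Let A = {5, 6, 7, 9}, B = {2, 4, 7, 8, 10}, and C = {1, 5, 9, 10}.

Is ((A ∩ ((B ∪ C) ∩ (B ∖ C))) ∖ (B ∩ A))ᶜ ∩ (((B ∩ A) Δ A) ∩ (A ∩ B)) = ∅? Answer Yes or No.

B ∪ C = {1, 2, 4, 5, 7, 8, 9, 10}
B ∖ C = {2, 4, 7, 8}
(B ∪ C) ∩ (B ∖ C) = {2, 4, 7, 8}
A ∩ ((B ∪ C) ∩ (B ∖ C)) = {7}
B ∩ A = {7}
(A ∩ ((B ∪ C) ∩ (B ∖ C))) ∖ (B ∩ A) = {}
((A ∩ ((B ∪ C) ∩ (B ∖ C))) ∖ (B ∩ A))ᶜ = {1, 2, 3, 4, 5, 6, 7, 8, 9, 10}
(B ∩ A) Δ A = {5, 6, 9}
A ∩ B = {7}
((B ∩ A) Δ A) ∩ (A ∩ B) = {}
{1, 2, 3, 4, 5, 6, 7, 8, 9, 10} and {} share no elements.

Yes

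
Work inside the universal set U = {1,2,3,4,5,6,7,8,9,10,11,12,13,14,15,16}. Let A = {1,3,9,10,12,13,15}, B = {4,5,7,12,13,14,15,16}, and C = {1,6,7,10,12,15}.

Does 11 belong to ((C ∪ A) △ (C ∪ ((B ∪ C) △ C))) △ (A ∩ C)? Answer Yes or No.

11 ∉ C and 11 ∉ A, so 11 ∉ C ∪ A
11 ∉ B and 11 ∉ C, so 11 ∉ B ∪ C
11 ∉ (B ∪ C) and 11 ∉ C, so 11 ∉ (B ∪ C) △ C
11 ∉ C and 11 ∉ ((B ∪ C) △ C), so 11 ∉ C ∪ ((B ∪ C) △ C)
11 ∉ (C ∪ A) and 11 ∉ (C ∪ ((B ∪ C) △ C)), so 11 ∉ (C ∪ A) △ (C ∪ ((B ∪ C) △ C))
11 ∉ A and 11 ∉ C, so 11 ∉ A ∩ C
11 ∉ ((C ∪ A) △ (C ∪ ((B ∪ C) △ C))) and 11 ∉ (A ∩ C), so 11 ∉ ((C ∪ A) △ (C ∪ ((B ∪ C) △ C))) △ (A ∩ C)

No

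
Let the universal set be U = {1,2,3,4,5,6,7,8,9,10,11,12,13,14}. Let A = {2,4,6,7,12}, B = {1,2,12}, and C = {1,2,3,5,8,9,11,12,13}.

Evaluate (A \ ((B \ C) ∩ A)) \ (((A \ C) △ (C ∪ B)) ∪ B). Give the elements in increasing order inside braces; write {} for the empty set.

B \ C = {}
(B \ C) ∩ A = {}
A \ ((B \ C) ∩ A) = {2,4,6,7,12}
A \ C = {4,6,7}
C ∪ B = {1,2,3,5,8,9,11,12,13}
(A \ C) △ (C ∪ B) = {1,2,3,4,5,6,7,8,9,11,12,13}
((A \ C) △ (C ∪ B)) ∪ B = {1,2,3,4,5,6,7,8,9,11,12,13}
(A \ ((B \ C) ∩ A)) \ (((A \ C) △ (C ∪ B)) ∪ B) = {}

{}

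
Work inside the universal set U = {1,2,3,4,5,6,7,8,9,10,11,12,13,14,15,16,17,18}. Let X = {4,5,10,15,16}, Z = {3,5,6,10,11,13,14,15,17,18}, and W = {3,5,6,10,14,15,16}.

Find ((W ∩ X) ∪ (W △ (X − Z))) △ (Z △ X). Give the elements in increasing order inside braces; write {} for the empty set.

W ∩ X = {5,10,15,16}
X − Z = {4,16}
W △ (X − Z) = {3,4,5,6,10,14,15}
(W ∩ X) ∪ (W △ (X − Z)) = {3,4,5,6,10,14,15,16}
Z △ X = {3,4,6,11,13,14,16,17,18}
((W ∩ X) ∪ (W △ (X − Z))) △ (Z △ X) = {5,10,11,13,15,17,18}

{5,10,11,13,15,17,18}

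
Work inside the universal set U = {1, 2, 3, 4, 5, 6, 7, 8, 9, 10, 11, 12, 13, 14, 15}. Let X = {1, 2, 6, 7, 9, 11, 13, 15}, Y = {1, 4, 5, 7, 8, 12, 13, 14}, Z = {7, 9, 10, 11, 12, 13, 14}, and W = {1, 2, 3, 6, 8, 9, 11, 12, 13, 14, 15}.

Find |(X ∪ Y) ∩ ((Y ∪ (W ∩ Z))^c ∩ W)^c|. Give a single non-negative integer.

10

X ∪ Y = {1, 2, 4, 5, 6, 7, 8, 9, 11, 12, 13, 14, 15}
W ∩ Z = {9, 11, 12, 13, 14}
Y ∪ (W ∩ Z) = {1, 4, 5, 7, 8, 9, 11, 12, 13, 14}
(Y ∪ (W ∩ Z))^c = {2, 3, 6, 10, 15}
(Y ∪ (W ∩ Z))^c ∩ W = {2, 3, 6, 15}
((Y ∪ (W ∩ Z))^c ∩ W)^c = {1, 4, 5, 7, 8, 9, 10, 11, 12, 13, 14}
(X ∪ Y) ∩ ((Y ∪ (W ∩ Z))^c ∩ W)^c = {1, 4, 5, 7, 8, 9, 11, 12, 13, 14}
|(X ∪ Y) ∩ ((Y ∪ (W ∩ Z))^c ∩ W)^c| = 10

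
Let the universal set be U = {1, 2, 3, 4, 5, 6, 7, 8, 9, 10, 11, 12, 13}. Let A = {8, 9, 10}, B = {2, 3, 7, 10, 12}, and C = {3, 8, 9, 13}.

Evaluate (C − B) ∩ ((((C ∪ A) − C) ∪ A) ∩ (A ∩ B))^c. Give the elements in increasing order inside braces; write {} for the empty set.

{8, 9, 13}

C − B = {8, 9, 13}
C ∪ A = {3, 8, 9, 10, 13}
(C ∪ A) − C = {10}
((C ∪ A) − C) ∪ A = {8, 9, 10}
A ∩ B = {10}
(((C ∪ A) − C) ∪ A) ∩ (A ∩ B) = {10}
((((C ∪ A) − C) ∪ A) ∩ (A ∩ B))^c = {1, 2, 3, 4, 5, 6, 7, 8, 9, 11, 12, 13}
(C − B) ∩ ((((C ∪ A) − C) ∪ A) ∩ (A ∩ B))^c = {8, 9, 13}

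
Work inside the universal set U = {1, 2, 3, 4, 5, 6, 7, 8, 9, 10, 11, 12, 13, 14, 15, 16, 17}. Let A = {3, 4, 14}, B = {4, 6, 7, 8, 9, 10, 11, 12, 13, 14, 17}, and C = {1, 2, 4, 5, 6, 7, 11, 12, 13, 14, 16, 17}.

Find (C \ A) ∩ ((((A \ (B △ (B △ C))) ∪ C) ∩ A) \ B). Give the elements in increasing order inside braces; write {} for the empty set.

C \ A = {1, 2, 5, 6, 7, 11, 12, 13, 16, 17}
B △ C = {1, 2, 5, 8, 9, 10, 16}
B △ (B △ C) = {1, 2, 4, 5, 6, 7, 11, 12, 13, 14, 16, 17}
A \ (B △ (B △ C)) = {3}
(A \ (B △ (B △ C))) ∪ C = {1, 2, 3, 4, 5, 6, 7, 11, 12, 13, 14, 16, 17}
((A \ (B △ (B △ C))) ∪ C) ∩ A = {3, 4, 14}
(((A \ (B △ (B △ C))) ∪ C) ∩ A) \ B = {3}
(C \ A) ∩ ((((A \ (B △ (B △ C))) ∪ C) ∩ A) \ B) = {}

{}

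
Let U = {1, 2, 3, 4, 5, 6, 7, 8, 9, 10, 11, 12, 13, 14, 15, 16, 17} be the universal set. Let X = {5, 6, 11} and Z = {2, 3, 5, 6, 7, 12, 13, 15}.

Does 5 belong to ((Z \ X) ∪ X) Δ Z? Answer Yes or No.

5 ∈ Z and 5 ∈ X, so 5 ∉ Z \ X
5 ∉ (Z \ X) and 5 ∈ X, so 5 ∈ (Z \ X) ∪ X
5 ∈ ((Z \ X) ∪ X) and 5 ∈ Z, so 5 ∉ ((Z \ X) ∪ X) Δ Z

No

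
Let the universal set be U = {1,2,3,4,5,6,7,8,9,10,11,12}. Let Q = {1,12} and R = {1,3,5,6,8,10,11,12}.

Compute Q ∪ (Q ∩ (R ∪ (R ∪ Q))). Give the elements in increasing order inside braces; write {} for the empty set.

R ∪ Q = {1,3,5,6,8,10,11,12}
R ∪ (R ∪ Q) = {1,3,5,6,8,10,11,12}
Q ∩ (R ∪ (R ∪ Q)) = {1,12}
Q ∪ (Q ∩ (R ∪ (R ∪ Q))) = {1,12}

{1,12}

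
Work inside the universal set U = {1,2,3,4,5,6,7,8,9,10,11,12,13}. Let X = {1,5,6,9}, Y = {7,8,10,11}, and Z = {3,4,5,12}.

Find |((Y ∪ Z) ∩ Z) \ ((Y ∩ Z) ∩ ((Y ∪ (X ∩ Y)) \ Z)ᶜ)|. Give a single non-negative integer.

Y ∪ Z = {3,4,5,7,8,10,11,12}
(Y ∪ Z) ∩ Z = {3,4,5,12}
Y ∩ Z = {}
X ∩ Y = {}
Y ∪ (X ∩ Y) = {7,8,10,11}
(Y ∪ (X ∩ Y)) \ Z = {7,8,10,11}
((Y ∪ (X ∩ Y)) \ Z)ᶜ = {1,2,3,4,5,6,9,12,13}
(Y ∩ Z) ∩ ((Y ∪ (X ∩ Y)) \ Z)ᶜ = {}
((Y ∪ Z) ∩ Z) \ ((Y ∩ Z) ∩ ((Y ∪ (X ∩ Y)) \ Z)ᶜ) = {3,4,5,12}
|((Y ∪ Z) ∩ Z) \ ((Y ∩ Z) ∩ ((Y ∪ (X ∩ Y)) \ Z)ᶜ)| = 4

4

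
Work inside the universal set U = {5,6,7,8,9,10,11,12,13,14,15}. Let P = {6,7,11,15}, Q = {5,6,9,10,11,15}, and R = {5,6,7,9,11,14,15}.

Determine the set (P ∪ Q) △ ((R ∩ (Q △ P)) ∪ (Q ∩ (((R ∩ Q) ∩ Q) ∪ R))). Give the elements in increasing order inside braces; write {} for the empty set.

{10}

P ∪ Q = {5,6,7,9,10,11,15}
Q △ P = {5,7,9,10}
R ∩ (Q △ P) = {5,7,9}
R ∩ Q = {5,6,9,11,15}
(R ∩ Q) ∩ Q = {5,6,9,11,15}
((R ∩ Q) ∩ Q) ∪ R = {5,6,7,9,11,14,15}
Q ∩ (((R ∩ Q) ∩ Q) ∪ R) = {5,6,9,11,15}
(R ∩ (Q △ P)) ∪ (Q ∩ (((R ∩ Q) ∩ Q) ∪ R)) = {5,6,7,9,11,15}
(P ∪ Q) △ ((R ∩ (Q △ P)) ∪ (Q ∩ (((R ∩ Q) ∩ Q) ∪ R))) = {10}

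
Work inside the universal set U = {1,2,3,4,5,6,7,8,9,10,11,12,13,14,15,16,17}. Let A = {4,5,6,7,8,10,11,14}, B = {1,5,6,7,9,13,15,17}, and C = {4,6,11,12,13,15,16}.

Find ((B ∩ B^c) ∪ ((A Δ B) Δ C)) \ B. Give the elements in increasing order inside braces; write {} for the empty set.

B^c = {2,3,4,8,10,11,12,14,16}
B ∩ B^c = {}
A Δ B = {1,4,8,9,10,11,13,14,15,17}
(A Δ B) Δ C = {1,6,8,9,10,12,14,16,17}
(B ∩ B^c) ∪ ((A Δ B) Δ C) = {1,6,8,9,10,12,14,16,17}
((B ∩ B^c) ∪ ((A Δ B) Δ C)) \ B = {8,10,12,14,16}

{8,10,12,14,16}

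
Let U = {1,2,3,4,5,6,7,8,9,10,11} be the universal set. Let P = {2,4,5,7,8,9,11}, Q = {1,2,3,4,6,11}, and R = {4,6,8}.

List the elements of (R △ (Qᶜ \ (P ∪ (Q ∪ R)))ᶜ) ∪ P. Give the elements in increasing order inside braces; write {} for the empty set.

Qᶜ = {5,7,8,9,10}
Q ∪ R = {1,2,3,4,6,8,11}
P ∪ (Q ∪ R) = {1,2,3,4,5,6,7,8,9,11}
Qᶜ \ (P ∪ (Q ∪ R)) = {10}
(Qᶜ \ (P ∪ (Q ∪ R)))ᶜ = {1,2,3,4,5,6,7,8,9,11}
R △ (Qᶜ \ (P ∪ (Q ∪ R)))ᶜ = {1,2,3,5,7,9,11}
(R △ (Qᶜ \ (P ∪ (Q ∪ R)))ᶜ) ∪ P = {1,2,3,4,5,7,8,9,11}

{1,2,3,4,5,7,8,9,11}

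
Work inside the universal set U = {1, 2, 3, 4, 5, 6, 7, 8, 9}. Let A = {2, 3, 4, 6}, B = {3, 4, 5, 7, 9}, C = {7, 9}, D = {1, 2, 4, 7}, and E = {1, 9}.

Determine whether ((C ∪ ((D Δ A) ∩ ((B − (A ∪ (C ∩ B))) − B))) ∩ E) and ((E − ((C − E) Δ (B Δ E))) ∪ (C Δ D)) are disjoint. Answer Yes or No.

No

D Δ A = {1, 3, 6, 7}
C ∩ B = {7, 9}
A ∪ (C ∩ B) = {2, 3, 4, 6, 7, 9}
B − (A ∪ (C ∩ B)) = {5}
(B − (A ∪ (C ∩ B))) − B = {}
(D Δ A) ∩ ((B − (A ∪ (C ∩ B))) − B) = {}
C ∪ ((D Δ A) ∩ ((B − (A ∪ (C ∩ B))) − B)) = {7, 9}
(C ∪ ((D Δ A) ∩ ((B − (A ∪ (C ∩ B))) − B))) ∩ E = {9}
C − E = {7}
B Δ E = {1, 3, 4, 5, 7}
(C − E) Δ (B Δ E) = {1, 3, 4, 5}
E − ((C − E) Δ (B Δ E)) = {9}
C Δ D = {1, 2, 4, 9}
(E − ((C − E) Δ (B Δ E))) ∪ (C Δ D) = {1, 2, 4, 9}
9 lies in both, so they are not disjoint.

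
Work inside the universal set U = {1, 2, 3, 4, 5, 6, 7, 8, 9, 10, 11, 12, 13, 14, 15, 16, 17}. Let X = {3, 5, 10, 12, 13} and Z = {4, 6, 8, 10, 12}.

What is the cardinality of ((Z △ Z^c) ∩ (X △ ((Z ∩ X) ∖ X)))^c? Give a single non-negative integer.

Z^c = {1, 2, 3, 5, 7, 9, 11, 13, 14, 15, 16, 17}
Z △ Z^c = {1, 2, 3, 4, 5, 6, 7, 8, 9, 10, 11, 12, 13, 14, 15, 16, 17}
Z ∩ X = {10, 12}
(Z ∩ X) ∖ X = {}
X △ ((Z ∩ X) ∖ X) = {3, 5, 10, 12, 13}
(Z △ Z^c) ∩ (X △ ((Z ∩ X) ∖ X)) = {3, 5, 10, 12, 13}
((Z △ Z^c) ∩ (X △ ((Z ∩ X) ∖ X)))^c = {1, 2, 4, 6, 7, 8, 9, 11, 14, 15, 16, 17}
|((Z △ Z^c) ∩ (X △ ((Z ∩ X) ∖ X)))^c| = 12

12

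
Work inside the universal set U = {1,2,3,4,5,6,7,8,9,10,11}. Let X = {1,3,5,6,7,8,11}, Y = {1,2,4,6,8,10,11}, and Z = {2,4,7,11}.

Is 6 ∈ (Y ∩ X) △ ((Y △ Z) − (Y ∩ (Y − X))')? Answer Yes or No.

6 ∈ Y and 6 ∈ X, so 6 ∈ Y ∩ X
6 ∈ Y and 6 ∉ Z, so 6 ∈ Y △ Z
6 ∈ Y and 6 ∈ X, so 6 ∉ Y − X
6 ∈ Y and 6 ∉ (Y − X), so 6 ∉ Y ∩ (Y − X)
6 ∈ (Y ∩ (Y − X))' since 6 ∉ (Y ∩ (Y − X))
6 ∈ (Y △ Z) and 6 ∈ (Y ∩ (Y − X))', so 6 ∉ (Y △ Z) − (Y ∩ (Y − X))'
6 ∈ (Y ∩ X) and 6 ∉ ((Y △ Z) − (Y ∩ (Y − X))'), so 6 ∈ (Y ∩ X) △ ((Y △ Z) − (Y ∩ (Y − X))')

Yes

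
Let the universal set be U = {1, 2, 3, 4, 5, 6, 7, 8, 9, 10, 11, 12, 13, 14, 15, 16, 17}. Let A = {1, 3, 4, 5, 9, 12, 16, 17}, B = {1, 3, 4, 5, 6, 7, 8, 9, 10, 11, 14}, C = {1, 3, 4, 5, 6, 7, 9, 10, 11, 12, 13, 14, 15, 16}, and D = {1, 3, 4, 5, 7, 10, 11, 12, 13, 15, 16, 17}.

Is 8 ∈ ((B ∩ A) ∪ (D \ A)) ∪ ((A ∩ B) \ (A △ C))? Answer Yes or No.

No

8 ∈ B and 8 ∉ A, so 8 ∉ B ∩ A
8 ∉ D and 8 ∉ A, so 8 ∉ D \ A
8 ∉ (B ∩ A) and 8 ∉ (D \ A), so 8 ∉ (B ∩ A) ∪ (D \ A)
8 ∉ A and 8 ∈ B, so 8 ∉ A ∩ B
8 ∉ A and 8 ∉ C, so 8 ∉ A △ C
8 ∉ (A ∩ B) and 8 ∉ (A △ C), so 8 ∉ (A ∩ B) \ (A △ C)
8 ∉ ((B ∩ A) ∪ (D \ A)) and 8 ∉ ((A ∩ B) \ (A △ C)), so 8 ∉ ((B ∩ A) ∪ (D \ A)) ∪ ((A ∩ B) \ (A △ C))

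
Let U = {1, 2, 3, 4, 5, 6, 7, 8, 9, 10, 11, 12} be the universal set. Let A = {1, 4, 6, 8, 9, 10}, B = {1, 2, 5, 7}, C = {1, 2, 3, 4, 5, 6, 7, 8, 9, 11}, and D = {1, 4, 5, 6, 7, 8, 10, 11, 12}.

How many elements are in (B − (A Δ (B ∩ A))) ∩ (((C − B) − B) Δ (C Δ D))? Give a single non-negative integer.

B ∩ A = {1}
A Δ (B ∩ A) = {4, 6, 8, 9, 10}
B − (A Δ (B ∩ A)) = {1, 2, 5, 7}
C − B = {3, 4, 6, 8, 9, 11}
(C − B) − B = {3, 4, 6, 8, 9, 11}
C Δ D = {2, 3, 9, 10, 12}
((C − B) − B) Δ (C Δ D) = {2, 4, 6, 8, 10, 11, 12}
(B − (A Δ (B ∩ A))) ∩ (((C − B) − B) Δ (C Δ D)) = {2}
|(B − (A Δ (B ∩ A))) ∩ (((C − B) − B) Δ (C Δ D))| = 1

1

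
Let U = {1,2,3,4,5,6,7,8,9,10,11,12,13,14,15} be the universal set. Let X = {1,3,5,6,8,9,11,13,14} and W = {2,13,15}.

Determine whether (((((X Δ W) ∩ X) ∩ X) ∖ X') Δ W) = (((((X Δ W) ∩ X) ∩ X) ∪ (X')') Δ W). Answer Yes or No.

No

X Δ W = {1,2,3,5,6,8,9,11,14,15}
(X Δ W) ∩ X = {1,3,5,6,8,9,11,14}
((X Δ W) ∩ X) ∩ X = {1,3,5,6,8,9,11,14}
X' = {2,4,7,10,12,15}
(((X Δ W) ∩ X) ∩ X) ∖ X' = {1,3,5,6,8,9,11,14}
((((X Δ W) ∩ X) ∩ X) ∖ X') Δ W = {1,2,3,5,6,8,9,11,13,14,15}
(X')' = {1,3,5,6,8,9,11,13,14}
(((X Δ W) ∩ X) ∩ X) ∪ (X')' = {1,3,5,6,8,9,11,13,14}
((((X Δ W) ∩ X) ∩ X) ∪ (X')') Δ W = {1,2,3,5,6,8,9,11,14,15}
13 ∈ ((((X Δ W) ∩ X) ∩ X) ∖ X') Δ W but 13 ∉ ((((X Δ W) ∩ X) ∩ X) ∪ (X')') Δ W, so they differ.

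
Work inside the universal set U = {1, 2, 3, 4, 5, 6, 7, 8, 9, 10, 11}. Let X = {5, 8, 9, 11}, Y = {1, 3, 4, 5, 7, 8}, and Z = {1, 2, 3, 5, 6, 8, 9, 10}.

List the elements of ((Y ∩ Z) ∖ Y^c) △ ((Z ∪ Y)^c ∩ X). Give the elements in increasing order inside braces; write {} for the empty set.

{1, 3, 5, 8, 11}

Y ∩ Z = {1, 3, 5, 8}
Y^c = {2, 6, 9, 10, 11}
(Y ∩ Z) ∖ Y^c = {1, 3, 5, 8}
Z ∪ Y = {1, 2, 3, 4, 5, 6, 7, 8, 9, 10}
(Z ∪ Y)^c = {11}
(Z ∪ Y)^c ∩ X = {11}
((Y ∩ Z) ∖ Y^c) △ ((Z ∪ Y)^c ∩ X) = {1, 3, 5, 8, 11}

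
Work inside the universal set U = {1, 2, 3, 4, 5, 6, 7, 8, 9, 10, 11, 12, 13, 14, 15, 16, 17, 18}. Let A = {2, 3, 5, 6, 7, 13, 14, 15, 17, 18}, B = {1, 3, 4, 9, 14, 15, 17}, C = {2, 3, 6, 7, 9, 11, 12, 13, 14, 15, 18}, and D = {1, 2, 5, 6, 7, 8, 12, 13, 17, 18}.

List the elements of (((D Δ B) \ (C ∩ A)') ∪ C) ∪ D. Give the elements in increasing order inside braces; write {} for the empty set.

D Δ B = {2, 3, 4, 5, 6, 7, 8, 9, 12, 13, 14, 15, 18}
C ∩ A = {2, 3, 6, 7, 13, 14, 15, 18}
(C ∩ A)' = {1, 4, 5, 8, 9, 10, 11, 12, 16, 17}
(D Δ B) \ (C ∩ A)' = {2, 3, 6, 7, 13, 14, 15, 18}
((D Δ B) \ (C ∩ A)') ∪ C = {2, 3, 6, 7, 9, 11, 12, 13, 14, 15, 18}
(((D Δ B) \ (C ∩ A)') ∪ C) ∪ D = {1, 2, 3, 5, 6, 7, 8, 9, 11, 12, 13, 14, 15, 17, 18}

{1, 2, 3, 5, 6, 7, 8, 9, 11, 12, 13, 14, 15, 17, 18}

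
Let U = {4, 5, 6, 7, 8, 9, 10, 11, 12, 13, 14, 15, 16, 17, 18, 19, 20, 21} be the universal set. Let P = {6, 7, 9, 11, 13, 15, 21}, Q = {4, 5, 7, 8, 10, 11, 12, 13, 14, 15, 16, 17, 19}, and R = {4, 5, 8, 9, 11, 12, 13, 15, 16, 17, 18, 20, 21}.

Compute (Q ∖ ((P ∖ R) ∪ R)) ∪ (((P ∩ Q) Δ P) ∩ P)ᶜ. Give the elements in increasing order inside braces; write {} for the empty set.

{4, 5, 7, 8, 10, 11, 12, 13, 14, 15, 16, 17, 18, 19, 20}

P ∖ R = {6, 7}
(P ∖ R) ∪ R = {4, 5, 6, 7, 8, 9, 11, 12, 13, 15, 16, 17, 18, 20, 21}
Q ∖ ((P ∖ R) ∪ R) = {10, 14, 19}
P ∩ Q = {7, 11, 13, 15}
(P ∩ Q) Δ P = {6, 9, 21}
((P ∩ Q) Δ P) ∩ P = {6, 9, 21}
(((P ∩ Q) Δ P) ∩ P)ᶜ = {4, 5, 7, 8, 10, 11, 12, 13, 14, 15, 16, 17, 18, 19, 20}
(Q ∖ ((P ∖ R) ∪ R)) ∪ (((P ∩ Q) Δ P) ∩ P)ᶜ = {4, 5, 7, 8, 10, 11, 12, 13, 14, 15, 16, 17, 18, 19, 20}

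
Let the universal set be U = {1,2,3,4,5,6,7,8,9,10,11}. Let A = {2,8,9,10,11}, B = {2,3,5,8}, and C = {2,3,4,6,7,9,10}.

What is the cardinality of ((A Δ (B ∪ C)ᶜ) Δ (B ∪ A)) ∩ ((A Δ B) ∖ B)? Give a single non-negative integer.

B ∪ C = {2,3,4,5,6,7,8,9,10}
(B ∪ C)ᶜ = {1,11}
A Δ (B ∪ C)ᶜ = {1,2,8,9,10}
B ∪ A = {2,3,5,8,9,10,11}
(A Δ (B ∪ C)ᶜ) Δ (B ∪ A) = {1,3,5,11}
A Δ B = {3,5,9,10,11}
(A Δ B) ∖ B = {9,10,11}
((A Δ (B ∪ C)ᶜ) Δ (B ∪ A)) ∩ ((A Δ B) ∖ B) = {11}
|((A Δ (B ∪ C)ᶜ) Δ (B ∪ A)) ∩ ((A Δ B) ∖ B)| = 1

1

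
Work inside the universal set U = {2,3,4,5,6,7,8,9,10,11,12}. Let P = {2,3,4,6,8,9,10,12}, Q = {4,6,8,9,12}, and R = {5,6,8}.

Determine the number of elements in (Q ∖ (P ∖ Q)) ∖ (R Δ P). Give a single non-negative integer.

2

P ∖ Q = {2,3,10}
Q ∖ (P ∖ Q) = {4,6,8,9,12}
R Δ P = {2,3,4,5,9,10,12}
(Q ∖ (P ∖ Q)) ∖ (R Δ P) = {6,8}
|(Q ∖ (P ∖ Q)) ∖ (R Δ P)| = 2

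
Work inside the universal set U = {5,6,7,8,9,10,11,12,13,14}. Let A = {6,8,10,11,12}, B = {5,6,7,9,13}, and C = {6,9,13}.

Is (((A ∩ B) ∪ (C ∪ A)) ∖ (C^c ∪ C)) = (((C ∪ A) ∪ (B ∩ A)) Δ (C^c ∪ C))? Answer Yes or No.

A ∩ B = {6}
C ∪ A = {6,8,9,10,11,12,13}
(A ∩ B) ∪ (C ∪ A) = {6,8,9,10,11,12,13}
C^c = {5,7,8,10,11,12,14}
C^c ∪ C = {5,6,7,8,9,10,11,12,13,14}
((A ∩ B) ∪ (C ∪ A)) ∖ (C^c ∪ C) = {}
B ∩ A = {6}
(C ∪ A) ∪ (B ∩ A) = {6,8,9,10,11,12,13}
((C ∪ A) ∪ (B ∩ A)) Δ (C^c ∪ C) = {5,7,14}
5 ∈ ((C ∪ A) ∪ (B ∩ A)) Δ (C^c ∪ C) but 5 ∉ ((A ∩ B) ∪ (C ∪ A)) ∖ (C^c ∪ C), so they differ.

No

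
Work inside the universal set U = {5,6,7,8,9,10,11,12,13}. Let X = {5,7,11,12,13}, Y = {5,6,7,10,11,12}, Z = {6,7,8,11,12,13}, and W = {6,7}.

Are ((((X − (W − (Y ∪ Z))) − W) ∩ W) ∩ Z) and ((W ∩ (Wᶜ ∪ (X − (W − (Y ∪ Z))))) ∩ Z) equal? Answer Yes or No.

Y ∪ Z = {5,6,7,8,10,11,12,13}
W − (Y ∪ Z) = {}
X − (W − (Y ∪ Z)) = {5,7,11,12,13}
(X − (W − (Y ∪ Z))) − W = {5,11,12,13}
((X − (W − (Y ∪ Z))) − W) ∩ W = {}
(((X − (W − (Y ∪ Z))) − W) ∩ W) ∩ Z = {}
Wᶜ = {5,8,9,10,11,12,13}
Wᶜ ∪ (X − (W − (Y ∪ Z))) = {5,7,8,9,10,11,12,13}
W ∩ (Wᶜ ∪ (X − (W − (Y ∪ Z)))) = {7}
(W ∩ (Wᶜ ∪ (X − (W − (Y ∪ Z))))) ∩ Z = {7}
7 ∈ (W ∩ (Wᶜ ∪ (X − (W − (Y ∪ Z))))) ∩ Z but 7 ∉ (((X − (W − (Y ∪ Z))) − W) ∩ W) ∩ Z, so they differ.

No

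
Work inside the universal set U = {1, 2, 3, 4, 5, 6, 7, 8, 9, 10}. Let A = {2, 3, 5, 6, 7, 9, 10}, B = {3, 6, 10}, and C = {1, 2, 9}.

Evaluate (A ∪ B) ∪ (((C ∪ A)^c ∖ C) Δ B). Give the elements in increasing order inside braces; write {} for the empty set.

A ∪ B = {2, 3, 5, 6, 7, 9, 10}
C ∪ A = {1, 2, 3, 5, 6, 7, 9, 10}
(C ∪ A)^c = {4, 8}
(C ∪ A)^c ∖ C = {4, 8}
((C ∪ A)^c ∖ C) Δ B = {3, 4, 6, 8, 10}
(A ∪ B) ∪ (((C ∪ A)^c ∖ C) Δ B) = {2, 3, 4, 5, 6, 7, 8, 9, 10}

{2, 3, 4, 5, 6, 7, 8, 9, 10}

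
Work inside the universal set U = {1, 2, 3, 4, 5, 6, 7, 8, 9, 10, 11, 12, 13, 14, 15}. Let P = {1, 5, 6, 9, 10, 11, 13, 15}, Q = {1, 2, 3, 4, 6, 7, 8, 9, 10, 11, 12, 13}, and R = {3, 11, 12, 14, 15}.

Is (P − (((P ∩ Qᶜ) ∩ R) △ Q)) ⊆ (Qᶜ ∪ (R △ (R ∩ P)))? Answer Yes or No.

Qᶜ = {5, 14, 15}
P ∩ Qᶜ = {5, 15}
(P ∩ Qᶜ) ∩ R = {15}
((P ∩ Qᶜ) ∩ R) △ Q = {1, 2, 3, 4, 6, 7, 8, 9, 10, 11, 12, 13, 15}
P − (((P ∩ Qᶜ) ∩ R) △ Q) = {5}
R ∩ P = {11, 15}
R △ (R ∩ P) = {3, 12, 14}
Qᶜ ∪ (R △ (R ∩ P)) = {3, 5, 12, 14, 15}
Every element of {5} is in {3, 5, 12, 14, 15}, so P − (((P ∩ Qᶜ) ∩ R) △ Q) ⊆ Qᶜ ∪ (R △ (R ∩ P)).

Yes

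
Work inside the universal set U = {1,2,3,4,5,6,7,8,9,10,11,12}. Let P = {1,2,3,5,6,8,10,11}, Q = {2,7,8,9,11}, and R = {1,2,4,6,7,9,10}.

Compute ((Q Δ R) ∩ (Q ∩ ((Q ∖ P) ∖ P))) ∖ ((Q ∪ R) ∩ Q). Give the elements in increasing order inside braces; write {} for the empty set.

Q Δ R = {1,4,6,8,10,11}
Q ∖ P = {7,9}
(Q ∖ P) ∖ P = {7,9}
Q ∩ ((Q ∖ P) ∖ P) = {7,9}
(Q Δ R) ∩ (Q ∩ ((Q ∖ P) ∖ P)) = {}
Q ∪ R = {1,2,4,6,7,8,9,10,11}
(Q ∪ R) ∩ Q = {2,7,8,9,11}
((Q Δ R) ∩ (Q ∩ ((Q ∖ P) ∖ P))) ∖ ((Q ∪ R) ∩ Q) = {}

{}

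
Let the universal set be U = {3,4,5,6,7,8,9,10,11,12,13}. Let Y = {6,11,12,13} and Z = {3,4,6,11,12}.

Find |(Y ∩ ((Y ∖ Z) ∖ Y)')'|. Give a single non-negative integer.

Y ∖ Z = {13}
(Y ∖ Z) ∖ Y = {}
((Y ∖ Z) ∖ Y)' = {3,4,5,6,7,8,9,10,11,12,13}
Y ∩ ((Y ∖ Z) ∖ Y)' = {6,11,12,13}
(Y ∩ ((Y ∖ Z) ∖ Y)')' = {3,4,5,7,8,9,10}
|(Y ∩ ((Y ∖ Z) ∖ Y)')'| = 7

7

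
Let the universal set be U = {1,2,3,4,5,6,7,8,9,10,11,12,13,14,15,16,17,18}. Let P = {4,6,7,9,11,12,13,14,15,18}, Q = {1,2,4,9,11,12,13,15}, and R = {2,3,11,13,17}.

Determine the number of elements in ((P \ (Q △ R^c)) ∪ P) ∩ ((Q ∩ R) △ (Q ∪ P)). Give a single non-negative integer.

8

R^c = {1,4,5,6,7,8,9,10,12,14,15,16,18}
Q △ R^c = {2,5,6,7,8,10,11,13,14,16,18}
P \ (Q △ R^c) = {4,9,12,15}
(P \ (Q △ R^c)) ∪ P = {4,6,7,9,11,12,13,14,15,18}
Q ∩ R = {2,11,13}
Q ∪ P = {1,2,4,6,7,9,11,12,13,14,15,18}
(Q ∩ R) △ (Q ∪ P) = {1,4,6,7,9,12,14,15,18}
((P \ (Q △ R^c)) ∪ P) ∩ ((Q ∩ R) △ (Q ∪ P)) = {4,6,7,9,12,14,15,18}
|((P \ (Q △ R^c)) ∪ P) ∩ ((Q ∩ R) △ (Q ∪ P))| = 8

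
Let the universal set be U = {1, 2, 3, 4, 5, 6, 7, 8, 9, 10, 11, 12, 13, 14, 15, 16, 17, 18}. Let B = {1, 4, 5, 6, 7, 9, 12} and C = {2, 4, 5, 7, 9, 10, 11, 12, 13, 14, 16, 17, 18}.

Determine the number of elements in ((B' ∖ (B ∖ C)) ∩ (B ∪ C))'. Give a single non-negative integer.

B' = {2, 3, 8, 10, 11, 13, 14, 15, 16, 17, 18}
B ∖ C = {1, 6}
B' ∖ (B ∖ C) = {2, 3, 8, 10, 11, 13, 14, 15, 16, 17, 18}
B ∪ C = {1, 2, 4, 5, 6, 7, 9, 10, 11, 12, 13, 14, 16, 17, 18}
(B' ∖ (B ∖ C)) ∩ (B ∪ C) = {2, 10, 11, 13, 14, 16, 17, 18}
((B' ∖ (B ∖ C)) ∩ (B ∪ C))' = {1, 3, 4, 5, 6, 7, 8, 9, 12, 15}
|((B' ∖ (B ∖ C)) ∩ (B ∪ C))'| = 10

10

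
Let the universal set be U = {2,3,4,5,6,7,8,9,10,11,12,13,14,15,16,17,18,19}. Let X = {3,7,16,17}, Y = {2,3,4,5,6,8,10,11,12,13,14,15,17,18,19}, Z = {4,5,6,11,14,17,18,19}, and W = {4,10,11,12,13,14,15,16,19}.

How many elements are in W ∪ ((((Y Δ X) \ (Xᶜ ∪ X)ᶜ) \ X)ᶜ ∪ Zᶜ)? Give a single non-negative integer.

15

Y Δ X = {2,4,5,6,7,8,10,11,12,13,14,15,16,18,19}
Xᶜ = {2,4,5,6,8,9,10,11,12,13,14,15,18,19}
Xᶜ ∪ X = {2,3,4,5,6,7,8,9,10,11,12,13,14,15,16,17,18,19}
(Xᶜ ∪ X)ᶜ = {}
(Y Δ X) \ (Xᶜ ∪ X)ᶜ = {2,4,5,6,7,8,10,11,12,13,14,15,16,18,19}
((Y Δ X) \ (Xᶜ ∪ X)ᶜ) \ X = {2,4,5,6,8,10,11,12,13,14,15,18,19}
(((Y Δ X) \ (Xᶜ ∪ X)ᶜ) \ X)ᶜ = {3,7,9,16,17}
Zᶜ = {2,3,7,8,9,10,12,13,15,16}
(((Y Δ X) \ (Xᶜ ∪ X)ᶜ) \ X)ᶜ ∪ Zᶜ = {2,3,7,8,9,10,12,13,15,16,17}
W ∪ ((((Y Δ X) \ (Xᶜ ∪ X)ᶜ) \ X)ᶜ ∪ Zᶜ) = {2,3,4,7,8,9,10,11,12,13,14,15,16,17,19}
|W ∪ ((((Y Δ X) \ (Xᶜ ∪ X)ᶜ) \ X)ᶜ ∪ Zᶜ)| = 15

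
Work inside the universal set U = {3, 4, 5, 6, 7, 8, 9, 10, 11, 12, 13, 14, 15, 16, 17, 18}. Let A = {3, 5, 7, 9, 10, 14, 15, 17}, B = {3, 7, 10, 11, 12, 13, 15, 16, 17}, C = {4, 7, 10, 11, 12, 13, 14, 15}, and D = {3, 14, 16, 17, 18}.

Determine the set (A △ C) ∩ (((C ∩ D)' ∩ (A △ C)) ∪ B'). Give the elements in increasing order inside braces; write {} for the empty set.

A △ C = {3, 4, 5, 9, 11, 12, 13, 17}
C ∩ D = {14}
(C ∩ D)' = {3, 4, 5, 6, 7, 8, 9, 10, 11, 12, 13, 15, 16, 17, 18}
(C ∩ D)' ∩ (A △ C) = {3, 4, 5, 9, 11, 12, 13, 17}
B' = {4, 5, 6, 8, 9, 14, 18}
((C ∩ D)' ∩ (A △ C)) ∪ B' = {3, 4, 5, 6, 8, 9, 11, 12, 13, 14, 17, 18}
(A △ C) ∩ (((C ∩ D)' ∩ (A △ C)) ∪ B') = {3, 4, 5, 9, 11, 12, 13, 17}

{3, 4, 5, 9, 11, 12, 13, 17}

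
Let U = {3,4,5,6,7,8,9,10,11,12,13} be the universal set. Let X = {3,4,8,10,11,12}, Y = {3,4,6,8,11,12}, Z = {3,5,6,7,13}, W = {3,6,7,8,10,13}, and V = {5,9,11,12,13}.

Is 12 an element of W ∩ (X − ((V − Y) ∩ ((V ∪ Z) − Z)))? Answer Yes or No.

12 ∈ V and 12 ∈ Y, so 12 ∉ V − Y
12 ∈ V and 12 ∉ Z, so 12 ∈ V ∪ Z
12 ∈ (V ∪ Z) and 12 ∉ Z, so 12 ∈ (V ∪ Z) − Z
12 ∉ (V − Y) and 12 ∈ ((V ∪ Z) − Z), so 12 ∉ (V − Y) ∩ ((V ∪ Z) − Z)
12 ∈ X and 12 ∉ ((V − Y) ∩ ((V ∪ Z) − Z)), so 12 ∈ X − ((V − Y) ∩ ((V ∪ Z) − Z))
12 ∉ W and 12 ∈ (X − ((V − Y) ∩ ((V ∪ Z) − Z))), so 12 ∉ W ∩ (X − ((V − Y) ∩ ((V ∪ Z) − Z)))

No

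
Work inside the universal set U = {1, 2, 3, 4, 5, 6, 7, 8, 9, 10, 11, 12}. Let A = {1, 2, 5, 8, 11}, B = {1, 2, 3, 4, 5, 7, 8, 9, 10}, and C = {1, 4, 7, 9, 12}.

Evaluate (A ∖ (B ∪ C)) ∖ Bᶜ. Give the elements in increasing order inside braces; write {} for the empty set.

B ∪ C = {1, 2, 3, 4, 5, 7, 8, 9, 10, 12}
A ∖ (B ∪ C) = {11}
Bᶜ = {6, 11, 12}
(A ∖ (B ∪ C)) ∖ Bᶜ = {}

{}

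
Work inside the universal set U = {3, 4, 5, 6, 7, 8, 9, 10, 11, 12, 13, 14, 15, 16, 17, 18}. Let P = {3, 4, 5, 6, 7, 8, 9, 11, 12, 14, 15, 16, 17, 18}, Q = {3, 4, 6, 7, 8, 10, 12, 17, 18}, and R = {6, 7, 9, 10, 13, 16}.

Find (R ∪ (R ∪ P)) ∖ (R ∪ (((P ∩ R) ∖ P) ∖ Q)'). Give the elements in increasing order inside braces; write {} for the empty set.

R ∪ P = {3, 4, 5, 6, 7, 8, 9, 10, 11, 12, 13, 14, 15, 16, 17, 18}
R ∪ (R ∪ P) = {3, 4, 5, 6, 7, 8, 9, 10, 11, 12, 13, 14, 15, 16, 17, 18}
P ∩ R = {6, 7, 9, 16}
(P ∩ R) ∖ P = {}
((P ∩ R) ∖ P) ∖ Q = {}
(((P ∩ R) ∖ P) ∖ Q)' = {3, 4, 5, 6, 7, 8, 9, 10, 11, 12, 13, 14, 15, 16, 17, 18}
R ∪ (((P ∩ R) ∖ P) ∖ Q)' = {3, 4, 5, 6, 7, 8, 9, 10, 11, 12, 13, 14, 15, 16, 17, 18}
(R ∪ (R ∪ P)) ∖ (R ∪ (((P ∩ R) ∖ P) ∖ Q)') = {}

{}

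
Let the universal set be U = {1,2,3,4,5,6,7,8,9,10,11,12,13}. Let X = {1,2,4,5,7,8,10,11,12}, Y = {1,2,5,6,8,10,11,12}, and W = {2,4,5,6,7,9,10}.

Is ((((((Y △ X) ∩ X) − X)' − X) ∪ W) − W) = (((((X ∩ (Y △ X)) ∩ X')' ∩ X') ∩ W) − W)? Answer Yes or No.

Y △ X = {4,6,7}
(Y △ X) ∩ X = {4,7}
((Y △ X) ∩ X) − X = {}
(((Y △ X) ∩ X) − X)' = {1,2,3,4,5,6,7,8,9,10,11,12,13}
(((Y △ X) ∩ X) − X)' − X = {3,6,9,13}
((((Y △ X) ∩ X) − X)' − X) ∪ W = {2,3,4,5,6,7,9,10,13}
(((((Y △ X) ∩ X) − X)' − X) ∪ W) − W = {3,13}
X ∩ (Y △ X) = {4,7}
X' = {3,6,9,13}
(X ∩ (Y △ X)) ∩ X' = {}
((X ∩ (Y △ X)) ∩ X')' = {1,2,3,4,5,6,7,8,9,10,11,12,13}
((X ∩ (Y △ X)) ∩ X')' ∩ X' = {3,6,9,13}
(((X ∩ (Y △ X)) ∩ X')' ∩ X') ∩ W = {6,9}
((((X ∩ (Y △ X)) ∩ X')' ∩ X') ∩ W) − W = {}
3 ∈ (((((Y △ X) ∩ X) − X)' − X) ∪ W) − W but 3 ∉ ((((X ∩ (Y △ X)) ∩ X')' ∩ X') ∩ W) − W, so they differ.

No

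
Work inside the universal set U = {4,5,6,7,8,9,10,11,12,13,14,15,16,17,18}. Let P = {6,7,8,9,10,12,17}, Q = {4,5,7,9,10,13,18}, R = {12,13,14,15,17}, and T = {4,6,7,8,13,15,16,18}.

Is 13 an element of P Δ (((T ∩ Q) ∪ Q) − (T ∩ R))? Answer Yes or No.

No

13 ∈ T and 13 ∈ Q, so 13 ∈ T ∩ Q
13 ∈ (T ∩ Q) and 13 ∈ Q, so 13 ∈ (T ∩ Q) ∪ Q
13 ∈ T and 13 ∈ R, so 13 ∈ T ∩ R
13 ∈ ((T ∩ Q) ∪ Q) and 13 ∈ (T ∩ R), so 13 ∉ ((T ∩ Q) ∪ Q) − (T ∩ R)
13 ∉ P and 13 ∉ (((T ∩ Q) ∪ Q) − (T ∩ R)), so 13 ∉ P Δ (((T ∩ Q) ∪ Q) − (T ∩ R))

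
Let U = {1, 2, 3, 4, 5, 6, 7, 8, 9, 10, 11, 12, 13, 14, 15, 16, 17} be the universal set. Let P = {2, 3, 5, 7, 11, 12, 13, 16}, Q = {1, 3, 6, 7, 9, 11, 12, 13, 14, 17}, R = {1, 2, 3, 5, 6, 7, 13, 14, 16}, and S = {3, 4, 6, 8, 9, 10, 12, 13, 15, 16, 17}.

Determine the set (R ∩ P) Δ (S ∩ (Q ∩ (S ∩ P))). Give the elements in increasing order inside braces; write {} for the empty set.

{2, 5, 7, 12, 16}

R ∩ P = {2, 3, 5, 7, 13, 16}
S ∩ P = {3, 12, 13, 16}
Q ∩ (S ∩ P) = {3, 12, 13}
S ∩ (Q ∩ (S ∩ P)) = {3, 12, 13}
(R ∩ P) Δ (S ∩ (Q ∩ (S ∩ P))) = {2, 5, 7, 12, 16}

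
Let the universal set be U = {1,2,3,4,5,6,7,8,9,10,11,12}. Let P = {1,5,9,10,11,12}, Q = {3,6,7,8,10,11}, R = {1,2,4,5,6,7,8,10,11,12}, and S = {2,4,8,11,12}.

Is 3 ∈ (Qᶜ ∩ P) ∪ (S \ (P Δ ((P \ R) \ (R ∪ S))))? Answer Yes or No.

3 ∈ Q, so 3 ∉ Qᶜ
3 ∉ Qᶜ and 3 ∉ P, so 3 ∉ Qᶜ ∩ P
3 ∉ P and 3 ∉ R, so 3 ∉ P \ R
3 ∉ R and 3 ∉ S, so 3 ∉ R ∪ S
3 ∉ (P \ R) and 3 ∉ (R ∪ S), so 3 ∉ (P \ R) \ (R ∪ S)
3 ∉ P and 3 ∉ ((P \ R) \ (R ∪ S)), so 3 ∉ P Δ ((P \ R) \ (R ∪ S))
3 ∉ S and 3 ∉ (P Δ ((P \ R) \ (R ∪ S))), so 3 ∉ S \ (P Δ ((P \ R) \ (R ∪ S)))
3 ∉ (Qᶜ ∩ P) and 3 ∉ (S \ (P Δ ((P \ R) \ (R ∪ S)))), so 3 ∉ (Qᶜ ∩ P) ∪ (S \ (P Δ ((P \ R) \ (R ∪ S))))

No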